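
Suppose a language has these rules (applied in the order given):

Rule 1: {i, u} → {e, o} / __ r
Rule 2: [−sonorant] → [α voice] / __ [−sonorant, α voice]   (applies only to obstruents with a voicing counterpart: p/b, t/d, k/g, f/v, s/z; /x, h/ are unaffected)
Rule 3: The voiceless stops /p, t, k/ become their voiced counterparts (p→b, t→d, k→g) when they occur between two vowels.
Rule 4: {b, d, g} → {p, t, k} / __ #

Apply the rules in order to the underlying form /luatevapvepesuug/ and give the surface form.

Rule 1 (pre-rhotic lowering): no segment meets the environment; /luatevapvepesuug/ is unchanged.
Rule 2 (regressive voicing assimilation): /p/ precedes the voiced obstruent /v/, so it voices to [b] by assimilation. /luatevapvepesuug/ → luatevabvepesuug.
Rule 3 (intervocalic voicing): /t/ is a voiceless stop between vowels /a/ and /e/, so it voices to [d]. /p/ is a voiceless stop between vowels /e/ and /e/, so it voices to [b]. /luatevabvepesuug/ → luadevabvebesuug.
Rule 4 (final devoicing): /g/ is a voiced stop in word-final position, so it devoices to [k]. /luadevabvebesuug/ → luadevabvebesuuk.

luadevabvebesuuk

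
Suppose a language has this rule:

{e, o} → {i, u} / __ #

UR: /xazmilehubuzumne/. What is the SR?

xazmilehubuzumni

Scanning /xazmilehubuzumne/: /e/ at position 7 is not in the conditioning environment; /e/ is a mid vowel in word-final position, so it raises to [i].
Result: [xazmilehubuzumni].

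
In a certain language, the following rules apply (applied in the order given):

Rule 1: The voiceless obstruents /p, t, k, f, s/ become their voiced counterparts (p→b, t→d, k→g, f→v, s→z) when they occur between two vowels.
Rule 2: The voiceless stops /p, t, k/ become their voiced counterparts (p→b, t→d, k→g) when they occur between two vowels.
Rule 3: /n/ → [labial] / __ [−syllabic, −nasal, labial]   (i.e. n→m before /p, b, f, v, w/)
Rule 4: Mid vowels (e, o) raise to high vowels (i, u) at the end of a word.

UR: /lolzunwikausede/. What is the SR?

Rule 1 (intervocalic voicing): /k/ is a voiceless obstruent between vowels /i/ and /a/, so it voices to [g]. /s/ is a voiceless obstruent between vowels /u/ and /e/, so it voices to [z]. /lolzunwikausede/ → lolzunwigauzede.
Rule 2 (intervocalic voicing): no segment meets the environment; /lolzunwigauzede/ is unchanged.
Rule 3 (nasal place assimilation): /n/ precedes the labial consonant /w/, so it assimilates in place to [m]. /lolzunwigauzede/ → lolzumwigauzede.
Rule 4 (final vowel raising): /e/ is a mid vowel in word-final position, so it raises to [i]. /lolzumwigauzede/ → lolzumwigauzedi.

lolzumwigauzedi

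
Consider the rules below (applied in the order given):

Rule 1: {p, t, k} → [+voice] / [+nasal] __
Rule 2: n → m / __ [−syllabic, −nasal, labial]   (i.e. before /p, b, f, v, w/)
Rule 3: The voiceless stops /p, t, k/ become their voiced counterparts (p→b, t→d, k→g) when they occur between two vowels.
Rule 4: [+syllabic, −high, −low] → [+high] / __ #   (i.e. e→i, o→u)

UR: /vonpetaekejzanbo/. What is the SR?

vombedaegejzambu

Rule 1 (post-nasal voicing): /p/ is a voiceless stop immediately after the nasal /n/, so it voices to [b]. /vonpetaekejzanbo/ → vonbetaekejzanbo.
Rule 2 (nasal place assimilation): /n/ precedes the labial consonant /b/, so it assimilates in place to [m]. /n/ precedes the labial consonant /b/, so it assimilates in place to [m]. /vonbetaekejzanbo/ → vombetaekejzambo.
Rule 3 (intervocalic voicing): /t/ is a voiceless stop between vowels /e/ and /a/, so it voices to [d]. /k/ is a voiceless stop between vowels /e/ and /e/, so it voices to [g]. /vombetaekejzambo/ → vombedaegejzambo.
Rule 4 (final vowel raising): /o/ is a mid vowel in word-final position, so it raises to [u]. /vombedaegejzambo/ → vombedaegejzambu.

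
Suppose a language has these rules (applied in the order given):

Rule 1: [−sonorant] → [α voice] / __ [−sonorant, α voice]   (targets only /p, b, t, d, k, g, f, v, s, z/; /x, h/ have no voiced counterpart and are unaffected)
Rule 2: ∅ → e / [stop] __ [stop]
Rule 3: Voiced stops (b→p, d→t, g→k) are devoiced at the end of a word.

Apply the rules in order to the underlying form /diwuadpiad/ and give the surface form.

diwuatepiat

Rule 1 (regressive voicing assimilation): /d/ precedes the voiceless obstruent /p/, so it devoices to [t] by assimilation. /diwuadpiad/ → diwuatpiad.
Rule 2 (stop-cluster e-epenthesis): /t/ and /p/ form a stop–stop cluster, so [e] is inserted between them. /diwuatpiad/ → diwuatepiad.
Rule 3 (final devoicing): /d/ is a voiced stop in word-final position, so it devoices to [t]. /diwuatepiad/ → diwuatepiat.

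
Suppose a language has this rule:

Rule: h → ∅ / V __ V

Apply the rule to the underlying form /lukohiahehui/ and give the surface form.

/h/ occurs between vowels /o/ and /i/, so it deletes.
/h/ occurs between vowels /a/ and /e/, so it deletes.
/h/ occurs between vowels /e/ and /u/, so it deletes.
Surface form: [lukoiaeui].

lukoiaeui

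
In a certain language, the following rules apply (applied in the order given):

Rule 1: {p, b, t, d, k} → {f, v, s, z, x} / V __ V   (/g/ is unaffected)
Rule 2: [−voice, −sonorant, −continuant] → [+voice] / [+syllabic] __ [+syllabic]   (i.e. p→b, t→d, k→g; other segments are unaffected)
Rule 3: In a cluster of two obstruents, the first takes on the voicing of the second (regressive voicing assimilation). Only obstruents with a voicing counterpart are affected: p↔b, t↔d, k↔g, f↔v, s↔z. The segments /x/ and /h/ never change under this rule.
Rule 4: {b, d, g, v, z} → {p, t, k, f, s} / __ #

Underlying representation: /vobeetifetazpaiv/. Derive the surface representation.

Rule 1 (intervocalic spirantization): /b/ is a stop between vowels /o/ and /e/, so it spirantizes to the fricative [v]. /t/ is a stop between vowels /e/ and /i/, so it spirantizes to the fricative [s]. /t/ is a stop between vowels /e/ and /a/, so it spirantizes to the fricative [s]. /vobeetifetazpaiv/ → voveesifesazpaiv.
Rule 2 (intervocalic voicing): no segment meets the environment; /voveesifesazpaiv/ is unchanged.
Rule 3 (regressive voicing assimilation): /z/ precedes the voiceless obstruent /p/, so it devoices to [s] by assimilation. /voveesifesazpaiv/ → voveesifesaspaiv.
Rule 4 (final devoicing): /v/ is a voiced obstruent in word-final position, so it devoices to [f]. /voveesifesaspaiv/ → voveesifesaspaif.

voveesifesaspaif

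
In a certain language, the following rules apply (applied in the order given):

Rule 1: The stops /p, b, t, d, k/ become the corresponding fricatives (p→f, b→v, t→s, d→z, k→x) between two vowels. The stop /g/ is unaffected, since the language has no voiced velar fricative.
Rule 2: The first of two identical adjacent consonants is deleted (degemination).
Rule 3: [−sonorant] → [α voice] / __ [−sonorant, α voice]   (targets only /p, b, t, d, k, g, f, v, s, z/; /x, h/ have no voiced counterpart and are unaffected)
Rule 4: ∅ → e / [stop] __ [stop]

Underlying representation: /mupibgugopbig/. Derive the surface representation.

mufibegugobebig

Rule 1 (intervocalic spirantization): /p/ is a stop between vowels /u/ and /i/, so it spirantizes to the fricative [f]. /mupibgugopbig/ → mufibgugopbig.
Rule 2 (degemination): no segment meets the environment; /mufibgugopbig/ is unchanged.
Rule 3 (regressive voicing assimilation): /p/ precedes the voiced obstruent /b/, so it voices to [b] by assimilation. /mufibgugopbig/ → mufibgugobbig.
Rule 4 (stop-cluster e-epenthesis): /b/ and /g/ form a stop–stop cluster, so [e] is inserted between them. /b/ and /b/ form a stop–stop cluster, so [e] is inserted between them. /mufibgugobbig/ → mufibegugobebig.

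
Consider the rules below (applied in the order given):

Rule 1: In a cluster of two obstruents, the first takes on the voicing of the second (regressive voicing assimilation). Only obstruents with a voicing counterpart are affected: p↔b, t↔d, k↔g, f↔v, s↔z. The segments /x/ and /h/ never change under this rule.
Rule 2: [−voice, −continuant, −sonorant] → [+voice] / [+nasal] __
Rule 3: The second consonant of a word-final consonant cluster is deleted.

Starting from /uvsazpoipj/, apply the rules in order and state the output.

Rule 1 (regressive voicing assimilation): /v/ precedes the voiceless obstruent /s/, so it devoices to [f] by assimilation. /z/ precedes the voiceless obstruent /p/, so it devoices to [s] by assimilation. /uvsazpoipj/ → ufsaspoipj.
Rule 2 (post-nasal voicing): no segment meets the environment; /ufsaspoipj/ is unchanged.
Rule 3 (final cluster simplification): /j/ is the second consonant of a word-final cluster /pj/, so it deletes. /ufsaspoipj/ → ufsaspoip.

ufsaspoip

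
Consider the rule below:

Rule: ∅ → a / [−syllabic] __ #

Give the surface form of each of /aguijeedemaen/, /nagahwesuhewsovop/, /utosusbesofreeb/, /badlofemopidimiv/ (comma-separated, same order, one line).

aguijeedemaena, nagahwesuhewsovopa, utosusbesofreeba, badlofemopidimiva

/aguijeedemaen/: the form ends in the consonant /n/, so [a] is inserted word-finally. → [aguijeedemaena].
/nagahwesuhewsovop/: the form ends in the consonant /p/, so [a] is inserted word-finally. → [nagahwesuhewsovopa].
/utosusbesofreeb/: the form ends in the consonant /b/, so [a] is inserted word-finally. → [utosusbesofreeba].
/badlofemopidimiv/: the form ends in the consonant /v/, so [a] is inserted word-finally. → [badlofemopidimiva].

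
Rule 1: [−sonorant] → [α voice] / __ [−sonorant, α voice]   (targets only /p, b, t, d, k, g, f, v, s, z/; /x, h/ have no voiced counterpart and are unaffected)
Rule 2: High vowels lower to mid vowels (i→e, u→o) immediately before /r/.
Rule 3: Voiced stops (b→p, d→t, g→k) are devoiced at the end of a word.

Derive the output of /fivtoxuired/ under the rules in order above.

Rule 1 (regressive voicing assimilation): /v/ precedes the voiceless obstruent /t/, so it devoices to [f] by assimilation. /fivtoxuired/ → fiftoxuired.
Rule 2 (pre-rhotic lowering): /i/ is a high vowel immediately before /r/, so it lowers to [e]. /fiftoxuired/ → fiftoxuered.
Rule 3 (final devoicing): /d/ is a voiced stop in word-final position, so it devoices to [t]. /fiftoxuered/ → fiftoxueret.

fiftoxueret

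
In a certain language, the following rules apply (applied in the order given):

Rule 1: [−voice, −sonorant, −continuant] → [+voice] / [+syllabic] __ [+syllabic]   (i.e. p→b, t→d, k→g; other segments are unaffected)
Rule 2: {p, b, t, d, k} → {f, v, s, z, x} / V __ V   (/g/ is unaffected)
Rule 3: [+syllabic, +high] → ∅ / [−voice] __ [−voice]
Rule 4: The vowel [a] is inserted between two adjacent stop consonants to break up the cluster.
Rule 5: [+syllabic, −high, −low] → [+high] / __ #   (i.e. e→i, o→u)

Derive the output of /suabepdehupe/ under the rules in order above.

suavepadehuvi

Rule 1 (intervocalic voicing): /p/ is a voiceless stop between vowels /u/ and /e/, so it voices to [b]. /suabepdehupe/ → suabepdehube.
Rule 2 (intervocalic spirantization): /b/ is a stop between vowels /a/ and /e/, so it spirantizes to the fricative [v]. /b/ is a stop between vowels /u/ and /e/, so it spirantizes to the fricative [v]. /suabepdehube/ → suavepdehuve.
Rule 3 (high vowel syncope): no segment meets the environment; /suavepdehuve/ is unchanged.
Rule 4 (stop-cluster a-epenthesis): /p/ and /d/ form a stop–stop cluster, so [a] is inserted between them. /suavepdehuve/ → suavepadehuve.
Rule 5 (final vowel raising): /e/ is a mid vowel in word-final position, so it raises to [i]. /suavepadehuve/ → suavepadehuvi.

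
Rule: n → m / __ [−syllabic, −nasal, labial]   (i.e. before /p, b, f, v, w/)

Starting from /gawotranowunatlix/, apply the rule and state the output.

gawotranowunatlix

No segment of /gawotranowunatlix/ meets the structural description of the rule, so the form surfaces unchanged.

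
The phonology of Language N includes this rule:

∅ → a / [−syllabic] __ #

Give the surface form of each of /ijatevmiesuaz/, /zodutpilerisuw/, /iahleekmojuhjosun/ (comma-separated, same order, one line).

/ijatevmiesuaz/: the form ends in the consonant /z/, so [a] is inserted word-finally. → [ijatevmiesuaza].
/zodutpilerisuw/: the form ends in the consonant /w/, so [a] is inserted word-finally. → [zodutpilerisuwa].
/iahleekmojuhjosun/: the form ends in the consonant /n/, so [a] is inserted word-finally. → [iahleekmojuhjosuna].

ijatevmiesuaza, zodutpilerisuwa, iahleekmojuhjosuna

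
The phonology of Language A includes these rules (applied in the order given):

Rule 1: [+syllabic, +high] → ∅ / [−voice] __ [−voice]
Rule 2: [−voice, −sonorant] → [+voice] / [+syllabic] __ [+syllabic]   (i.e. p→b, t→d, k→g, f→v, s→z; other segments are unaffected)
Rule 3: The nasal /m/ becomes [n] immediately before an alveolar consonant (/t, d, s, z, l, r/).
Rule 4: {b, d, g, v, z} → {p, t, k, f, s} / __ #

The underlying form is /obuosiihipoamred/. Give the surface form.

obuoziihpoanret

Rule 1 (high vowel syncope): /i/ is a high vowel flanked by voiceless consonants /h/ and /p/, so it deletes. /obuosiihipoamred/ → obuosiihpoamred.
Rule 2 (intervocalic voicing): /s/ is a voiceless obstruent between vowels /o/ and /i/, so it voices to [z]. /obuosiihpoamred/ → obuoziihpoamred.
Rule 3 (nasal place assimilation): /m/ precedes the alveolar consonant /r/, so it assimilates in place to [n]. /obuoziihpoamred/ → obuoziihpoanred.
Rule 4 (final devoicing): /d/ is a voiced obstruent in word-final position, so it devoices to [t]. /obuoziihpoanred/ → obuoziihpoanret.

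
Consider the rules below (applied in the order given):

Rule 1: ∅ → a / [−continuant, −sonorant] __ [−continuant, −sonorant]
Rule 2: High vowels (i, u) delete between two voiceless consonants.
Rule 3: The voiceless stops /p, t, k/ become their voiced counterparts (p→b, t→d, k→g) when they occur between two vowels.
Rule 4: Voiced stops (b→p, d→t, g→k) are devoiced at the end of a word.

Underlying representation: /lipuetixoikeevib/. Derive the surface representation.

libuetxoigeevip

Rule 1 (stop-cluster a-epenthesis): no segment meets the environment; /lipuetixoikeevib/ is unchanged.
Rule 2 (high vowel syncope): /i/ is a high vowel flanked by voiceless consonants /t/ and /x/, so it deletes. /lipuetixoikeevib/ → lipuetxoikeevib.
Rule 3 (intervocalic voicing): /p/ is a voiceless stop between vowels /i/ and /u/, so it voices to [b]. /k/ is a voiceless stop between vowels /i/ and /e/, so it voices to [g]. /lipuetxoikeevib/ → libuetxoigeevib.
Rule 4 (final devoicing): /b/ is a voiced stop in word-final position, so it devoices to [p]. /libuetxoigeevib/ → libuetxoigeevip.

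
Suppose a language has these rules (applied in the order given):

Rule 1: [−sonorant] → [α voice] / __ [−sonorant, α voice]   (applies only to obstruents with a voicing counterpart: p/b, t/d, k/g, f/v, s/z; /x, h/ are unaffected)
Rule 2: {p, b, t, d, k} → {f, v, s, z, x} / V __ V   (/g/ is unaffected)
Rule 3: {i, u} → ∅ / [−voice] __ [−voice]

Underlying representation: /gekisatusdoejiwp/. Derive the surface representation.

gexsasuzdoejiwp

Rule 1 (regressive voicing assimilation): /s/ precedes the voiced obstruent /d/, so it voices to [z] by assimilation. /gekisatusdoejiwp/ → gekisatuzdoejiwp.
Rule 2 (intervocalic spirantization): /k/ is a stop between vowels /e/ and /i/, so it spirantizes to the fricative [x]. /t/ is a stop between vowels /a/ and /u/, so it spirantizes to the fricative [s]. /gekisatuzdoejiwp/ → gexisasuzdoejiwp.
Rule 3 (high vowel syncope): /i/ is a high vowel flanked by voiceless consonants /x/ and /s/, so it deletes. /gexisasuzdoejiwp/ → gexsasuzdoejiwp.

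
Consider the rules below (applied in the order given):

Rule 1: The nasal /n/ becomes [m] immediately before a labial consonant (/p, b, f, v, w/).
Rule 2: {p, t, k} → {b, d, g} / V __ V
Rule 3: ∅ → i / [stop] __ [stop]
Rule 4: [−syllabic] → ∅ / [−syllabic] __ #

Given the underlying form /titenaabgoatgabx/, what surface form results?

Rule 1 (nasal place assimilation): no segment meets the environment; /titenaabgoatgabx/ is unchanged.
Rule 2 (intervocalic voicing): /t/ is a voiceless stop between vowels /i/ and /e/, so it voices to [d]. /titenaabgoatgabx/ → tidenaabgoatgabx.
Rule 3 (stop-cluster i-epenthesis): /b/ and /g/ form a stop–stop cluster, so [i] is inserted between them. /t/ and /g/ form a stop–stop cluster, so [i] is inserted between them. /tidenaabgoatgabx/ → tidenaabigoatigabx.
Rule 4 (final cluster simplification): /x/ is the second consonant of a word-final cluster /bx/, so it deletes. /tidenaabigoatigabx/ → tidenaabigoatigab.

tidenaabigoatigab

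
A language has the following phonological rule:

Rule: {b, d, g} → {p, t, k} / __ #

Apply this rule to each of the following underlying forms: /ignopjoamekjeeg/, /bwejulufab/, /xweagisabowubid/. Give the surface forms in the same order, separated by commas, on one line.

ignopjoamekjeek, bwejulufap, xweagisabowubit

/ignopjoamekjeeg/: /g/ is a voiced stop in word-final position, so it devoices to [k]. → [ignopjoamekjeek].
/bwejulufab/: /b/ is a voiced stop in word-final position, so it devoices to [p]. → [bwejulufap].
/xweagisabowubid/: /d/ is a voiced stop in word-final position, so it devoices to [t]. → [xweagisabowubit].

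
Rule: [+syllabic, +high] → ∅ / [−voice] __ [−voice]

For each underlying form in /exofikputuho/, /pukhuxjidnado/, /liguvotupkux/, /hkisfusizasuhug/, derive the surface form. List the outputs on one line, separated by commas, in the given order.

/exofikputuho/: /i/ is a high vowel flanked by voiceless consonants /f/ and /k/, so it deletes. /u/ is a high vowel flanked by voiceless consonants /p/ and /t/, so it deletes. /u/ is a high vowel flanked by voiceless consonants /t/ and /h/, so it deletes. → [exofkptho].
/pukhuxjidnado/: /u/ is a high vowel flanked by voiceless consonants /p/ and /k/, so it deletes. /u/ is a high vowel flanked by voiceless consonants /h/ and /x/, so it deletes. → [pkhxjidnado].
/liguvotupkux/: /u/ is a high vowel flanked by voiceless consonants /t/ and /p/, so it deletes. /u/ is a high vowel flanked by voiceless consonants /k/ and /x/, so it deletes. → [liguvotpkx].
/hkisfusizasuhug/: /i/ is a high vowel flanked by voiceless consonants /k/ and /s/, so it deletes. /u/ is a high vowel flanked by voiceless consonants /f/ and /s/, so it deletes. /u/ is a high vowel flanked by voiceless consonants /s/ and /h/, so it deletes. → [hksfsizashug].

exofkptho, pkhxjidnado, liguvotpkx, hksfsizashug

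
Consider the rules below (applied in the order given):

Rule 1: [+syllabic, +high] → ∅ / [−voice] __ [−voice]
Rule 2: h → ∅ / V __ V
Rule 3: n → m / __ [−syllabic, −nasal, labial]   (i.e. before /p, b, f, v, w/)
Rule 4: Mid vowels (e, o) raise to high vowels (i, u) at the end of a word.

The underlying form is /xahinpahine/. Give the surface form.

xaimpaini

Rule 1 (high vowel syncope): no segment meets the environment; /xahinpahine/ is unchanged.
Rule 2 (intervocalic h-deletion): /h/ occurs between vowels /a/ and /i/, so it deletes. /h/ occurs between vowels /a/ and /i/, so it deletes. /xahinpahine/ → xainpaine.
Rule 3 (nasal place assimilation): /n/ precedes the labial consonant /p/, so it assimilates in place to [m]. /xainpaine/ → xaimpaine.
Rule 4 (final vowel raising): /e/ is a mid vowel in word-final position, so it raises to [i]. /xaimpaine/ → xaimpaini.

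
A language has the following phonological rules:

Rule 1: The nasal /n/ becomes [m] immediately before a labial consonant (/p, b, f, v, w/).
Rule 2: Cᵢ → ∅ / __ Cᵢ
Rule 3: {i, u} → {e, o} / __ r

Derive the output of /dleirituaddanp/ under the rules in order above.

Rule 1 (nasal place assimilation): /n/ precedes the labial consonant /p/, so it assimilates in place to [m]. /dleirituaddanp/ → dleirituaddamp.
Rule 2 (degemination): /dd/ is a geminate; the first /d/ deletes. /dleirituaddamp/ → dleirituadamp.
Rule 3 (pre-rhotic lowering): /i/ is a high vowel immediately before /r/, so it lowers to [e]. /dleirituadamp/ → dleerituadamp.

dleerituadamp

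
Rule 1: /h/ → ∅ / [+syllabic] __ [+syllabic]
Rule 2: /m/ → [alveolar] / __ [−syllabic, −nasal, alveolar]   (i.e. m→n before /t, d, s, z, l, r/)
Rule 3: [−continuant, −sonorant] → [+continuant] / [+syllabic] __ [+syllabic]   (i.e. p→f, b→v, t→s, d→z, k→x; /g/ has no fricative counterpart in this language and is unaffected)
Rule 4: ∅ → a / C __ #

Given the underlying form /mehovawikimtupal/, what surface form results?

meovawixintufala

Rule 1 (intervocalic h-deletion): /h/ occurs between vowels /e/ and /o/, so it deletes. /mehovawikimtupal/ → meovawikimtupal.
Rule 2 (nasal place assimilation): /m/ precedes the alveolar consonant /t/, so it assimilates in place to [n]. /meovawikimtupal/ → meovawikintupal.
Rule 3 (intervocalic spirantization): /k/ is a stop between vowels /i/ and /i/, so it spirantizes to the fricative [x]. /p/ is a stop between vowels /u/ and /a/, so it spirantizes to the fricative [f]. /meovawikintupal/ → meovawixintufal.
Rule 4 (final a-epenthesis): the form ends in the consonant /l/, so [a] is inserted word-finally. /meovawixintufal/ → meovawixintufala.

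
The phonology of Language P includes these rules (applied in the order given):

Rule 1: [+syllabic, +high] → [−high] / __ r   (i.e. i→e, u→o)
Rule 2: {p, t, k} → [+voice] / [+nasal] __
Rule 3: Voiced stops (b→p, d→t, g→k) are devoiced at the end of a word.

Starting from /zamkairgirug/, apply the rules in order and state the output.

Rule 1 (pre-rhotic lowering): /i/ is a high vowel immediately before /r/, so it lowers to [e]. /i/ is a high vowel immediately before /r/, so it lowers to [e]. /zamkairgirug/ → zamkaergerug.
Rule 2 (post-nasal voicing): /k/ is a voiceless stop immediately after the nasal /m/, so it voices to [g]. /zamkaergerug/ → zamgaergerug.
Rule 3 (final devoicing): /g/ is a voiced stop in word-final position, so it devoices to [k]. /zamgaergerug/ → zamgaergeruk.

zamgaergeruk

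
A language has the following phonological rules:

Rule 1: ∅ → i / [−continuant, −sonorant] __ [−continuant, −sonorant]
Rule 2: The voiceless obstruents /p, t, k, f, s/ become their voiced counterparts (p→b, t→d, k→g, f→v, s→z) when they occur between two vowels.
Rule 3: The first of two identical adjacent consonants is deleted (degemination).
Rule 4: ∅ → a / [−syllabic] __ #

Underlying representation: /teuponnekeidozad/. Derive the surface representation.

Rule 1 (stop-cluster i-epenthesis): no segment meets the environment; /teuponnekeidozad/ is unchanged.
Rule 2 (intervocalic voicing): /p/ is a voiceless obstruent between vowels /u/ and /o/, so it voices to [b]. /k/ is a voiceless obstruent between vowels /e/ and /e/, so it voices to [g]. /teuponnekeidozad/ → teubonnegeidozad.
Rule 3 (degemination): /nn/ is a geminate; the first /n/ deletes. /teubonnegeidozad/ → teubonegeidozad.
Rule 4 (final a-epenthesis): the form ends in the consonant /d/, so [a] is inserted word-finally. /teubonegeidozad/ → teubonegeidozada.

teubonegeidozada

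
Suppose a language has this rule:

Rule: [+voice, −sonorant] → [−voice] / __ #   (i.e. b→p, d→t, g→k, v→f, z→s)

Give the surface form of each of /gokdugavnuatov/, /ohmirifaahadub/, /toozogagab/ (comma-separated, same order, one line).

gokdugavnuatof, ohmirifaahadup, toozogagap

/gokdugavnuatov/: /v/ is a voiced obstruent in word-final position, so it devoices to [f]. → [gokdugavnuatof].
/ohmirifaahadub/: /b/ is a voiced obstruent in word-final position, so it devoices to [p]. → [ohmirifaahadup].
/toozogagab/: /b/ is a voiced obstruent in word-final position, so it devoices to [p]. → [toozogagap].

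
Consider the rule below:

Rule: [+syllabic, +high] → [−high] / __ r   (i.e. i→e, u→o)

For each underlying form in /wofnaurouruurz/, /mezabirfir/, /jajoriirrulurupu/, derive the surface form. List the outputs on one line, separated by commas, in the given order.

/wofnaurouruurz/: /u/ is a high vowel immediately before /r/, so it lowers to [o]. /u/ is a high vowel immediately before /r/, so it lowers to [o]. /u/ is a high vowel immediately before /r/, so it lowers to [o]. → [wofnaorooruorz].
/mezabirfir/: /i/ is a high vowel immediately before /r/, so it lowers to [e]. /i/ is a high vowel immediately before /r/, so it lowers to [e]. → [mezaberfer].
/jajoriirrulurupu/: /i/ is a high vowel immediately before /r/, so it lowers to [e]. /u/ is a high vowel immediately before /r/, so it lowers to [o]. → [jajorierrulorupu].

wofnaorooruorz, mezaberfer, jajorierrulorupu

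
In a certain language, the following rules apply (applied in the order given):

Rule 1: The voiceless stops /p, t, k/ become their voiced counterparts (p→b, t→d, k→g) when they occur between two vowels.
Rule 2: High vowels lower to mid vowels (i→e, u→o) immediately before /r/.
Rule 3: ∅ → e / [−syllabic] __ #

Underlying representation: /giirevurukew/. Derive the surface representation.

Rule 1 (intervocalic voicing): /k/ is a voiceless stop between vowels /u/ and /e/, so it voices to [g]. /giirevurukew/ → giirevurugew.
Rule 2 (pre-rhotic lowering): /i/ is a high vowel immediately before /r/, so it lowers to [e]. /u/ is a high vowel immediately before /r/, so it lowers to [o]. /giirevurugew/ → gierevorugew.
Rule 3 (final e-epenthesis): the form ends in the consonant /w/, so [e] is inserted word-finally. /gierevorugew/ → gierevorugewe.

gierevorugewe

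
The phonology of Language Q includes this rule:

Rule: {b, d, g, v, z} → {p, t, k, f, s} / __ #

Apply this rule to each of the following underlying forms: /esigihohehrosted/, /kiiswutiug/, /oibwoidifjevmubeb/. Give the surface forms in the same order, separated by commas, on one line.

esigihohehrostet, kiiswutiuk, oibwoidifjevmubep

/esigihohehrosted/: /d/ is a voiced obstruent in word-final position, so it devoices to [t]. → [esigihohehrostet].
/kiiswutiug/: /g/ is a voiced obstruent in word-final position, so it devoices to [k]. → [kiiswutiuk].
/oibwoidifjevmubeb/: /b/ is a voiced obstruent in word-final position, so it devoices to [p]. → [oibwoidifjevmubep].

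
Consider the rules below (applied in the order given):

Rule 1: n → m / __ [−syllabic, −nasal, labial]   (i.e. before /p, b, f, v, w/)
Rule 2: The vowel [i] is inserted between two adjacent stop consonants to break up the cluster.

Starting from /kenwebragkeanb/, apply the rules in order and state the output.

Rule 1 (nasal place assimilation): /n/ precedes the labial consonant /w/, so it assimilates in place to [m]. /n/ precedes the labial consonant /b/, so it assimilates in place to [m]. /kenwebragkeanb/ → kemwebragkeamb.
Rule 2 (stop-cluster i-epenthesis): /g/ and /k/ form a stop–stop cluster, so [i] is inserted between them. /kemwebragkeamb/ → kemwebragikeamb.

kemwebragikeamb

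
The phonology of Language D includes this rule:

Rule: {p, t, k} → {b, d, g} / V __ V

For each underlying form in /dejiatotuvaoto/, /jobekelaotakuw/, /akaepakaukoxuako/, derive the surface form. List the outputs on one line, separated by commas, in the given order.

/dejiatotuvaoto/: /t/ is a voiceless stop between vowels /a/ and /o/, so it voices to [d]. /t/ is a voiceless stop between vowels /o/ and /u/, so it voices to [d]. /t/ is a voiceless stop between vowels /o/ and /o/, so it voices to [d]. → [dejiadoduvaodo].
/jobekelaotakuw/: /k/ is a voiceless stop between vowels /e/ and /e/, so it voices to [g]. /t/ is a voiceless stop between vowels /o/ and /a/, so it voices to [d]. /k/ is a voiceless stop between vowels /a/ and /u/, so it voices to [g]. → [jobegelaodaguw].
/akaepakaukoxuako/: /k/ is a voiceless stop between vowels /a/ and /a/, so it voices to [g]. /p/ is a voiceless stop between vowels /e/ and /a/, so it voices to [b]. /k/ is a voiceless stop between vowels /a/ and /a/, so it voices to [g]. /k/ is a voiceless stop between vowels /u/ and /o/, so it voices to [g]. /k/ is a voiceless stop between vowels /a/ and /o/, so it voices to [g]. → [agaebagaugoxuago].

dejiadoduvaodo, jobegelaodaguw, agaebagaugoxuago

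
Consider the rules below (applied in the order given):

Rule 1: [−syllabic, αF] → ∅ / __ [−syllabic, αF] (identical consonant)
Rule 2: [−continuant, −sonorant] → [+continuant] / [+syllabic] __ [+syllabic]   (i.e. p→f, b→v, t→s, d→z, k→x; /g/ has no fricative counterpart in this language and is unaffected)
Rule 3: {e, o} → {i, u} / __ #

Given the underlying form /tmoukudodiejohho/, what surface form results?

Rule 1 (degemination): /hh/ is a geminate; the first /h/ deletes. /tmoukudodiejohho/ → tmoukudodiejoho.
Rule 2 (intervocalic spirantization): /k/ is a stop between vowels /u/ and /u/, so it spirantizes to the fricative [x]. /d/ is a stop between vowels /u/ and /o/, so it spirantizes to the fricative [z]. /d/ is a stop between vowels /o/ and /i/, so it spirantizes to the fricative [z]. /tmoukudodiejoho/ → tmouxuzoziejoho.
Rule 3 (final vowel raising): /o/ is a mid vowel in word-final position, so it raises to [u]. /tmouxuzoziejoho/ → tmouxuzoziejohu.

tmouxuzoziejohu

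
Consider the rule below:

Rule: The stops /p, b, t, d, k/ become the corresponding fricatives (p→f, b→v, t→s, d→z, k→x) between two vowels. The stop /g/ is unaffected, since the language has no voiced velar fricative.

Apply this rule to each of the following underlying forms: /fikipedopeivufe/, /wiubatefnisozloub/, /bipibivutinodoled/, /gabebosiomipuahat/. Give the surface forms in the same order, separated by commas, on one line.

/fikipedopeivufe/: /k/ is a stop between vowels /i/ and /i/, so it spirantizes to the fricative [x]. /p/ is a stop between vowels /i/ and /e/, so it spirantizes to the fricative [f]. /d/ is a stop between vowels /e/ and /o/, so it spirantizes to the fricative [z]. /p/ is a stop between vowels /o/ and /e/, so it spirantizes to the fricative [f]. → [fixifezofeivufe].
/wiubatefnisozloub/: /b/ is a stop between vowels /u/ and /a/, so it spirantizes to the fricative [v]. /t/ is a stop between vowels /a/ and /e/, so it spirantizes to the fricative [s]. → [wiuvasefnisozloub].
/bipibivutinodoled/: /p/ is a stop between vowels /i/ and /i/, so it spirantizes to the fricative [f]. /b/ is a stop between vowels /i/ and /i/, so it spirantizes to the fricative [v]. /t/ is a stop between vowels /u/ and /i/, so it spirantizes to the fricative [s]. /d/ is a stop between vowels /o/ and /o/, so it spirantizes to the fricative [z]. → [bifivivusinozoled].
/gabebosiomipuahat/: /b/ is a stop between vowels /a/ and /e/, so it spirantizes to the fricative [v]. /b/ is a stop between vowels /e/ and /o/, so it spirantizes to the fricative [v]. /p/ is a stop between vowels /i/ and /u/, so it spirantizes to the fricative [f]. → [gavevosiomifuahat].

fixifezofeivufe, wiuvasefnisozloub, bifivivusinozoled, gavevosiomifuahat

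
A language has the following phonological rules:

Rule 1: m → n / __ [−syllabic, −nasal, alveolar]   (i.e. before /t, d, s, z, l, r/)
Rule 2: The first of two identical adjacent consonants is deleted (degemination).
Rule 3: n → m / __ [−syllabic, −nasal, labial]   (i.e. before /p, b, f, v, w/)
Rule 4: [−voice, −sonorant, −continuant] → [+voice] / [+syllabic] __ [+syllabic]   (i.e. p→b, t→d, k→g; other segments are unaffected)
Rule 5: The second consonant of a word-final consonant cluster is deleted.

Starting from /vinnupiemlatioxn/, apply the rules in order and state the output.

vinubienladiox

Rule 1 (nasal place assimilation): /m/ precedes the alveolar consonant /l/, so it assimilates in place to [n]. /vinnupiemlatioxn/ → vinnupienlatioxn.
Rule 2 (degemination): /nn/ is a geminate; the first /n/ deletes. /vinnupienlatioxn/ → vinupienlatioxn.
Rule 3 (nasal place assimilation): no segment meets the environment; /vinupienlatioxn/ is unchanged.
Rule 4 (intervocalic voicing): /p/ is a voiceless stop between vowels /u/ and /i/, so it voices to [b]. /t/ is a voiceless stop between vowels /a/ and /i/, so it voices to [d]. /vinupienlatioxn/ → vinubienladioxn.
Rule 5 (final cluster simplification): /n/ is the second consonant of a word-final cluster /xn/, so it deletes. /vinubienladioxn/ → vinubienladiox.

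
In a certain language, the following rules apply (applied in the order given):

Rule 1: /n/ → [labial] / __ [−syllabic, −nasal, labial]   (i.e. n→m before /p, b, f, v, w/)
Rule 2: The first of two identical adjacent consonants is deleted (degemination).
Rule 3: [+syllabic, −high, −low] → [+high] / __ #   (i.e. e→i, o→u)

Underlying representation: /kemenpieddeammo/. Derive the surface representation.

kemempiedeamu

Rule 1 (nasal place assimilation): /n/ precedes the labial consonant /p/, so it assimilates in place to [m]. /kemenpieddeammo/ → kemempieddeammo.
Rule 2 (degemination): /dd/ is a geminate; the first /d/ deletes. /mm/ is a geminate; the first /m/ deletes. /kemempieddeammo/ → kemempiedeamo.
Rule 3 (final vowel raising): /o/ is a mid vowel in word-final position, so it raises to [u]. /kemempiedeamo/ → kemempiedeamu.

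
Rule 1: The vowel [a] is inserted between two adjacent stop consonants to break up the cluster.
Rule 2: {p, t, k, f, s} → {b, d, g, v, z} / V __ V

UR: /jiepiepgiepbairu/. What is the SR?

jiebiebagiebabairu

Rule 1 (stop-cluster a-epenthesis): /p/ and /g/ form a stop–stop cluster, so [a] is inserted between them. /p/ and /b/ form a stop–stop cluster, so [a] is inserted between them. /jiepiepgiepbairu/ → jiepiepagiepabairu.
Rule 2 (intervocalic voicing): /p/ is a voiceless obstruent between vowels /e/ and /i/, so it voices to [b]. /p/ is a voiceless obstruent between vowels /e/ and /a/, so it voices to [b]. /p/ is a voiceless obstruent between vowels /e/ and /a/, so it voices to [b]. /jiepiepagiepabairu/ → jiebiebagiebabairu.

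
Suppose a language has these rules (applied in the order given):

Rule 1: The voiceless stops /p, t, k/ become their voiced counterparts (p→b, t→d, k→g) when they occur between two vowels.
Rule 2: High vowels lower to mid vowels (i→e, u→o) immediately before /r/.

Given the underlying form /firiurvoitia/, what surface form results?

Rule 1 (intervocalic voicing): /t/ is a voiceless stop between vowels /i/ and /i/, so it voices to [d]. /firiurvoitia/ → firiurvoidia.
Rule 2 (pre-rhotic lowering): /i/ is a high vowel immediately before /r/, so it lowers to [e]. /u/ is a high vowel immediately before /r/, so it lowers to [o]. /firiurvoidia/ → feriorvoidia.

feriorvoidia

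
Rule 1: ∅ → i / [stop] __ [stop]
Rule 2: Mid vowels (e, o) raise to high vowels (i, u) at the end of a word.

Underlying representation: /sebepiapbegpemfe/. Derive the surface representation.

sebepiapibegipemfi

Rule 1 (stop-cluster i-epenthesis): /p/ and /b/ form a stop–stop cluster, so [i] is inserted between them. /g/ and /p/ form a stop–stop cluster, so [i] is inserted between them. /sebepiapbegpemfe/ → sebepiapibegipemfe.
Rule 2 (final vowel raising): /e/ is a mid vowel in word-final position, so it raises to [i]. /sebepiapibegipemfe/ → sebepiapibegipemfi.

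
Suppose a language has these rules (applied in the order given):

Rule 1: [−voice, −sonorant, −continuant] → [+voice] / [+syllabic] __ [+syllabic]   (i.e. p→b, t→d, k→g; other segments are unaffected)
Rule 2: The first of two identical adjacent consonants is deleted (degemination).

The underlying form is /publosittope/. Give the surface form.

Rule 1 (intervocalic voicing): /p/ is a voiceless stop between vowels /o/ and /e/, so it voices to [b]. /publosittope/ → publosittobe.
Rule 2 (degemination): /tt/ is a geminate; the first /t/ deletes. /publosittobe/ → publositobe.

publositobe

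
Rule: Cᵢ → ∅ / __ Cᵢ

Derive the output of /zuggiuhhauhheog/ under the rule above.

/gg/ is a geminate; the first /g/ deletes.
/hh/ is a geminate; the first /h/ deletes.
/hh/ is a geminate; the first /h/ deletes.
Surface form: [zugiuhauheog].

zugiuhauheog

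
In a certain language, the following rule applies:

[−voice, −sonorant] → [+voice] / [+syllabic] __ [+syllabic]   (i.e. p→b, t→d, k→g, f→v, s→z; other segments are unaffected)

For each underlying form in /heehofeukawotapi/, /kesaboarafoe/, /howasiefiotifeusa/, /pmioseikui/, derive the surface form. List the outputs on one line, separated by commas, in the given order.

/heehofeukawotapi/: /f/ is a voiceless obstruent between vowels /o/ and /e/, so it voices to [v]. /k/ is a voiceless obstruent between vowels /u/ and /a/, so it voices to [g]. /t/ is a voiceless obstruent between vowels /o/ and /a/, so it voices to [d]. /p/ is a voiceless obstruent between vowels /a/ and /i/, so it voices to [b]. → [heehoveugawodabi].
/kesaboarafoe/: /s/ is a voiceless obstruent between vowels /e/ and /a/, so it voices to [z]. /f/ is a voiceless obstruent between vowels /a/ and /o/, so it voices to [v]. → [kezaboaravoe].
/howasiefiotifeusa/: /s/ is a voiceless obstruent between vowels /a/ and /i/, so it voices to [z]. /f/ is a voiceless obstruent between vowels /e/ and /i/, so it voices to [v]. /t/ is a voiceless obstruent between vowels /o/ and /i/, so it voices to [d]. /f/ is a voiceless obstruent between vowels /i/ and /e/, so it voices to [v]. /s/ is a voiceless obstruent between vowels /u/ and /a/, so it voices to [z]. → [howazieviodiveuza].
/pmioseikui/: /s/ is a voiceless obstruent between vowels /o/ and /e/, so it voices to [z]. /k/ is a voiceless obstruent between vowels /i/ and /u/, so it voices to [g]. → [pmiozeigui].

heehoveugawodabi, kezaboaravoe, howazieviodiveuza, pmiozeigui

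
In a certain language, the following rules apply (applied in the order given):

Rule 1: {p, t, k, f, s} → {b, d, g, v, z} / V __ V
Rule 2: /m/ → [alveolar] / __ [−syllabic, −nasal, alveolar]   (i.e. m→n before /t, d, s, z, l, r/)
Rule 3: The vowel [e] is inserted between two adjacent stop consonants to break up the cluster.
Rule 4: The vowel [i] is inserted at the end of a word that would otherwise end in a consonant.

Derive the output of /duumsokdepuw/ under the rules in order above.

duunsokedebuwi

Rule 1 (intervocalic voicing): /p/ is a voiceless obstruent between vowels /e/ and /u/, so it voices to [b]. /duumsokdepuw/ → duumsokdebuw.
Rule 2 (nasal place assimilation): /m/ precedes the alveolar consonant /s/, so it assimilates in place to [n]. /duumsokdebuw/ → duunsokdebuw.
Rule 3 (stop-cluster e-epenthesis): /k/ and /d/ form a stop–stop cluster, so [e] is inserted between them. /duunsokdebuw/ → duunsokedebuw.
Rule 4 (final i-epenthesis): the form ends in the consonant /w/, so [i] is inserted word-finally. /duunsokedebuw/ → duunsokedebuwi.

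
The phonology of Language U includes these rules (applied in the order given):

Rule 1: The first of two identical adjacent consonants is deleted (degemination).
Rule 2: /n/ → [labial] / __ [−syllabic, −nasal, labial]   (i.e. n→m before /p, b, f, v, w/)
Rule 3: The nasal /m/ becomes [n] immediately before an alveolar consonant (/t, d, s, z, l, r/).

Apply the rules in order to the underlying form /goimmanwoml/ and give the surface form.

goimamwonl

Rule 1 (degemination): /mm/ is a geminate; the first /m/ deletes. /goimmanwoml/ → goimanwoml.
Rule 2 (nasal place assimilation): /n/ precedes the labial consonant /w/, so it assimilates in place to [m]. /goimanwoml/ → goimamwoml.
Rule 3 (nasal place assimilation): /m/ precedes the alveolar consonant /l/, so it assimilates in place to [n]. /goimamwoml/ → goimamwonl.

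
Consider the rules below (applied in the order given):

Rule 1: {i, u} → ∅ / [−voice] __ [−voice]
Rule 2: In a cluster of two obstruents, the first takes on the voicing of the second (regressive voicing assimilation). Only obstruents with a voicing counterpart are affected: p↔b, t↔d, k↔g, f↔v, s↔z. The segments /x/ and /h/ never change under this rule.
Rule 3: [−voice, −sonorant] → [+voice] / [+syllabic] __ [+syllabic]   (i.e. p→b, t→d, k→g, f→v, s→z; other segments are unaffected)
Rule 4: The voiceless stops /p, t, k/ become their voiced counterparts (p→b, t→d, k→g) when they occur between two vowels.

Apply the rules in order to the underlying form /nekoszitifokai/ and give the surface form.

negozzitfogai

Rule 1 (high vowel syncope): /i/ is a high vowel flanked by voiceless consonants /t/ and /f/, so it deletes. /nekoszitifokai/ → nekoszitfokai.
Rule 2 (regressive voicing assimilation): /s/ precedes the voiced obstruent /z/, so it voices to [z] by assimilation. /nekoszitfokai/ → nekozzitfokai.
Rule 3 (intervocalic voicing): /k/ is a voiceless obstruent between vowels /e/ and /o/, so it voices to [g]. /k/ is a voiceless obstruent between vowels /o/ and /a/, so it voices to [g]. /nekozzitfokai/ → negozzitfogai.
Rule 4 (intervocalic voicing): no segment meets the environment; /negozzitfogai/ is unchanged.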